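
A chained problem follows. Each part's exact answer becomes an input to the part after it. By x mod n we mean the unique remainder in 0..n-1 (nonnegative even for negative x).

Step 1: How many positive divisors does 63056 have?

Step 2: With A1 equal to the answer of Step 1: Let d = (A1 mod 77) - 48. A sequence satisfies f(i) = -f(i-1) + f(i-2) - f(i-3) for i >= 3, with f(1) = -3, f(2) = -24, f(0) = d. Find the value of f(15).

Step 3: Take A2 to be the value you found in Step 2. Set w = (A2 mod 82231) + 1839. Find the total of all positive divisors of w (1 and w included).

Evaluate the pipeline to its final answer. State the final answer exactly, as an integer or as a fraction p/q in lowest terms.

Step 1: 63056 = 2^4 * 7 * 563; number of divisors = (4+1) * (1+1) * (1+1) = 20; answer 20
Step 2: A1 = 20; d = -28; f(3) = -1*(-24) + 1*(-3) - 1*(-28) = 49; iterating: f(3)=49, f(4)=-70, f(5)=143, f(6)=-262, f(7)=475, f(8)=-880, f(9)=1617, f(10)=-2972, f(11)=5469, f(12)=-10058, f(13)=18499, f(14)=-34026, f(15)=62583; answer 62583
Step 3: A2 = 62583; w = 64422; 64422 = 2 * 3^3 * 1193; sigma = (1 + 2) * (1 + 3 + 9 + 27) * (1 + 1193) = 3 * 40 * 1194 = 143280; answer 143280

143280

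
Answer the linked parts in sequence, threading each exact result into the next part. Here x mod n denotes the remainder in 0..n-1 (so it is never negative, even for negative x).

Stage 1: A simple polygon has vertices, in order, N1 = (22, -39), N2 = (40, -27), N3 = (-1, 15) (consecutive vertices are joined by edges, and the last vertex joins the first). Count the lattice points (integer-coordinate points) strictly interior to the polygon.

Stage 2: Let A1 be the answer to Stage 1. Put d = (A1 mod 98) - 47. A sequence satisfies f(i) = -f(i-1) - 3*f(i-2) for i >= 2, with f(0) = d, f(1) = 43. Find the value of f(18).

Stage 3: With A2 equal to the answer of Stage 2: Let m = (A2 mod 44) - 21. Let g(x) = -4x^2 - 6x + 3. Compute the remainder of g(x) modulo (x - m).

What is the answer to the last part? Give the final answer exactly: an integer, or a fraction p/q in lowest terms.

Stage 1: cross terms: (22*-27 - 40*-39)=966, (40*15 - -1*-27)=573, (-1*-39 - 22*15)=-291; twice the area = |1248| = 1248; area = 624; boundary points = 6 + 1 + 1 = 8; strictly interior points = area - boundary/2 + 1 = 621; answer 621
Stage 2: A1 = 621; d = -14; f(2) = -1*(43) - 3*(-14) = -1; iterating: f(2)=-1, f(3)=-128, f(4)=131, f(5)=253, f(6)=-646, f(7)=-113, f(8)=2051, f(9)=-1712, f(10)=-4441, f(11)=9577, f(12)=3746, f(13)=-32477, f(14)=21239, f(15)=76192, f(16)=-139909, f(17)=-88667, f(18)=508394; answer 508394
Stage 3: A2 = 508394; m = -3; remainder = value at the root: -4*(-3)^2 - 6*(-3)^1 + 3 = (-36) + (18) + (3) = -15; answer -15

-15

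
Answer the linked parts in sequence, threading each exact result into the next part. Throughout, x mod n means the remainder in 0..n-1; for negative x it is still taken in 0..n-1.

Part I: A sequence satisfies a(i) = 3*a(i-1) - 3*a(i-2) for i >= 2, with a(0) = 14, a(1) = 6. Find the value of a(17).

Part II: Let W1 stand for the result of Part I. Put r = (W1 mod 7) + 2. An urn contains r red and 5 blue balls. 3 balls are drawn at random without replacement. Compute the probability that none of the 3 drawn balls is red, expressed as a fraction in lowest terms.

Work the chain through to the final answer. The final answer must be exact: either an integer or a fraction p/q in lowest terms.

1/22

Part I: a(2) = 3*(6) - 3*(14) = -24; iterating: a(2)=-24, a(3)=-90, a(4)=-198, a(5)=-324, a(6)=-378, a(7)=-162, a(8)=648, a(9)=2430, a(10)=5346, a(11)=8748, a(12)=10206, a(13)=4374, a(14)=-17496, a(15)=-65610, a(16)=-144342, a(17)=-236196; answer -236196
Part II: W1 = -236196; r = 7; total draws C(12,3) = 220; favorable C(5,3) = 10; P = 1/22; answer 1/22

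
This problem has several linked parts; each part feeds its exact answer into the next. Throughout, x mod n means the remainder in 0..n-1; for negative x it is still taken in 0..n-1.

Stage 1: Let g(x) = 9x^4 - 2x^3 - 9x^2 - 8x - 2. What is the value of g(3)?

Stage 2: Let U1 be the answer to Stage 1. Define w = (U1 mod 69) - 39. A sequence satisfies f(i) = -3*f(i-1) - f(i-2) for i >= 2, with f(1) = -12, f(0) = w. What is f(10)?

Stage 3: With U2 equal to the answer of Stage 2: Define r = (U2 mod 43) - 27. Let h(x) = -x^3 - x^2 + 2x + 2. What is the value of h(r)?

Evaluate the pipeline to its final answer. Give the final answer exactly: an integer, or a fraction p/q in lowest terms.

14952

Stage 1: 9*(3)^4 - 2*(3)^3 - 9*(3)^2 - 8*(3)^1 - 2 = (729) + (-54) + (-81) + (-24) + (-2) = 568; answer 568
Stage 2: U1 = 568; w = -23; f(2) = -3*(-12) - 1*(-23) = 59; iterating: f(2)=59, f(3)=-165, f(4)=436, f(5)=-1143, f(6)=2993, f(7)=-7836, f(8)=20515, f(9)=-53709, f(10)=140612; answer 140612
Stage 3: U2 = 140612; r = -25; -1*(-25)^3 - 1*(-25)^2 + 2*(-25)^1 + 2 = (15625) + (-625) + (-50) + (2) = 14952; answer 14952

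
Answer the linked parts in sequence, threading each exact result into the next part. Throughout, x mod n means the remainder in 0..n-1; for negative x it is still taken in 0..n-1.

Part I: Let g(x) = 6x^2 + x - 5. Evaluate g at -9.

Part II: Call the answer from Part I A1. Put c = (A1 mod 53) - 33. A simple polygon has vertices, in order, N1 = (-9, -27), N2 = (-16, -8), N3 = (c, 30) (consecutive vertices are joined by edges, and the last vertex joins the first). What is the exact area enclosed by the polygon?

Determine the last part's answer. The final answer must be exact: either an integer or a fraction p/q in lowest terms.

Part I: 6*(-9)^2 + 1*(-9)^1 - 5 = (486) + (-9) + (-5) = 472; answer 472
Part II: A1 = 472; c = 15; cross terms: (-9*-8 - -16*-27)=-360, (-16*30 - 15*-8)=-360, (15*-27 - -9*30)=-135; twice the area = |-855| = 855; area = 855/2; answer 855/2

855/2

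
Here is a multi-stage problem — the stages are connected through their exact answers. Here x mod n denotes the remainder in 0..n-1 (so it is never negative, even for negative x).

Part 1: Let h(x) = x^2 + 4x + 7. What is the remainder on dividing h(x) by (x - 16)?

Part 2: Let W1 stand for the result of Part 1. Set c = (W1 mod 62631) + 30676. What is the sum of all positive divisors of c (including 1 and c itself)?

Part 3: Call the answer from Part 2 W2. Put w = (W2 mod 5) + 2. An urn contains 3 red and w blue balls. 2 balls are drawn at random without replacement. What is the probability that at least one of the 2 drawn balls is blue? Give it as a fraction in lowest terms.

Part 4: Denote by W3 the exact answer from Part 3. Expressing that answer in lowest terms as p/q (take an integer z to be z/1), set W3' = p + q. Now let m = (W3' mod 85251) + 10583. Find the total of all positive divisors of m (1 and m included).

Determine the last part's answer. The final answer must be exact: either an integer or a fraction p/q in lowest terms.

Part 1: remainder = value at the root: 1*(16)^2 + 4*(16)^1 + 7 = (256) + (64) + (7) = 327; answer 327
Part 2: W1 = 327; c = 31003; 31003 = 7 * 43 * 103; sigma = (1 + 7) * (1 + 43) * (1 + 103) = 8 * 44 * 104 = 36608; answer 36608
Part 3: W2 = 36608; w = 5; total draws C(8,2) = 28; complement C(3,2) = 3; favorable 28 - 3 = 25; P = 25/28; answer 25/28
Part 4: W3 = 25/28; threaded value p + q = 53; m = 10636; 10636 = 2^2 * 2659; sigma = (1 + 2 + 4) * (1 + 2659) = 7 * 2660 = 18620; answer 18620

18620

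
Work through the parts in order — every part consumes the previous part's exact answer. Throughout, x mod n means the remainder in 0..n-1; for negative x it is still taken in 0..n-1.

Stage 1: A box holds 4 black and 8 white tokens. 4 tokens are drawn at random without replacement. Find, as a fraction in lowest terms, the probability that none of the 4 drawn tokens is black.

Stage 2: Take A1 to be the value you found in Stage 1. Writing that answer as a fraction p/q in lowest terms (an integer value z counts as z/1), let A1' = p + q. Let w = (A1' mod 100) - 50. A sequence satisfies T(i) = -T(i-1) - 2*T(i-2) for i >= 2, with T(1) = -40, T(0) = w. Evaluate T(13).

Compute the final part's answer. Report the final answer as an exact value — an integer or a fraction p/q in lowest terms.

-3290

Stage 1: total draws C(12,4) = 495; favorable C(8,4) = 70; P = 14/99; answer 14/99
Stage 2: A1 = 14/99; threaded value p + q = 113; w = -37; T(2) = -1*(-40) - 2*(-37) = 114; iterating: T(2)=114, T(3)=-34, T(4)=-194, T(5)=262, T(6)=126, T(7)=-650, T(8)=398, T(9)=902, T(10)=-1698, T(11)=-106, T(12)=3502, T(13)=-3290; answer -3290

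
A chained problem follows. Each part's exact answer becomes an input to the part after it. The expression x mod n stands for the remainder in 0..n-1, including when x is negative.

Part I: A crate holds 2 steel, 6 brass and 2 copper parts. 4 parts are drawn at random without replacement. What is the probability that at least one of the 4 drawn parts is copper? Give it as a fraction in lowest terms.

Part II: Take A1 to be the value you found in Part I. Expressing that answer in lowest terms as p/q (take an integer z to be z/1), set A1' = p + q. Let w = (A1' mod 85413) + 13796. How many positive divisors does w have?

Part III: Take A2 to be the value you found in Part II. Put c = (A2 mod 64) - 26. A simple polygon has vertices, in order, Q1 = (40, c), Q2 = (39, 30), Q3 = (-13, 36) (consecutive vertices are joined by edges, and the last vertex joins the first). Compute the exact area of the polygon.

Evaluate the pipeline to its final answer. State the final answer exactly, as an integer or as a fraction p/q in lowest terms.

Part I: total draws C(10,4) = 210; complement C(8,4) = 70; favorable 210 - 70 = 140; P = 2/3; answer 2/3
Part II: A1 = 2/3; threaded value p + q = 5; w = 13801; 13801 = 37 * 373; number of divisors = (1+1) * (1+1) = 4; answer 4
Part III: A2 = 4; c = -22; cross terms: (40*30 - 39*-22)=2058, (39*36 - -13*30)=1794, (-13*-22 - 40*36)=-1154; twice the area = |2698| = 2698; area = 1349; answer 1349

1349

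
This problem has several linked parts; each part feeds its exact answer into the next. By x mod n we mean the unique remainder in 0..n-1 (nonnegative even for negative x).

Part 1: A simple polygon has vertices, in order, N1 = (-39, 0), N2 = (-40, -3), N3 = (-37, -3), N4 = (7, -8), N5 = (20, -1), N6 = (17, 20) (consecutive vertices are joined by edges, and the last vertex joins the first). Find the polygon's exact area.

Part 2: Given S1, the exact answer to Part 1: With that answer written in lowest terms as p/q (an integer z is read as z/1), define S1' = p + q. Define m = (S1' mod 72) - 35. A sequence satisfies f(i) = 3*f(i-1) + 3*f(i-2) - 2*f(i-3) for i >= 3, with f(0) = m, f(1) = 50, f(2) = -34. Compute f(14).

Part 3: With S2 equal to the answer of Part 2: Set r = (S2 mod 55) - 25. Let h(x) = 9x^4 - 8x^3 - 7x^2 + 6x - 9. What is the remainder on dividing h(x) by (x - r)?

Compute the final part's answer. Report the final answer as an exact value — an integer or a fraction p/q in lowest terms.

159

Part 1: cross terms: (-39*-3 - -40*0)=117, (-40*-3 - -37*-3)=9, (-37*-8 - 7*-3)=317, (7*-1 - 20*-8)=153, (20*20 - 17*-1)=417, (17*0 - -39*20)=780; twice the area = |1793| = 1793; area = 1793/2; answer 1793/2
Part 2: S1 = 1793/2; threaded value p + q = 1795; m = 32; f(3) = 3*(-34) + 3*(50) - 2*(32) = -16; iterating: f(3)=-16, f(4)=-250, f(5)=-730, f(6)=-2908, f(7)=-10414, f(8)=-38506, f(9)=-140944, f(10)=-517522, f(11)=-1898386, f(12)=-6965836, f(13)=-25557622, f(14)=-93773602; answer -93773602
Part 3: S2 = -93773602; r = -2; remainder = value at the root: 9*(-2)^4 - 8*(-2)^3 - 7*(-2)^2 + 6*(-2)^1 - 9 = (144) + (64) + (-28) + (-12) + (-9) = 159; answer 159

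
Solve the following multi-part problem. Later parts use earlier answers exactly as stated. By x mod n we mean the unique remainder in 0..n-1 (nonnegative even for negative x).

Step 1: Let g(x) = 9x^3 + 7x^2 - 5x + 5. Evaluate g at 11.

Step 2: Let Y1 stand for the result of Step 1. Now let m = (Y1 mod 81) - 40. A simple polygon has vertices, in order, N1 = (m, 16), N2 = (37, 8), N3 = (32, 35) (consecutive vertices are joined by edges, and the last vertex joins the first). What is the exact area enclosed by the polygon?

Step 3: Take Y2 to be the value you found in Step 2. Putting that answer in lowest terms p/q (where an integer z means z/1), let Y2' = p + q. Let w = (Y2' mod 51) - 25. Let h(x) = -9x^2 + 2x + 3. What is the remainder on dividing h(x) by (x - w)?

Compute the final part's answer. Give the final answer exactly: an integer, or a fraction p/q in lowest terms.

-232

Step 1: 9*(11)^3 + 7*(11)^2 - 5*(11)^1 + 5 = (11979) + (847) + (-55) + (5) = 12776; answer 12776
Step 2: Y1 = 12776; m = 19; cross terms: (19*8 - 37*16)=-440, (37*35 - 32*8)=1039, (32*16 - 19*35)=-153; twice the area = |446| = 446; area = 223; answer 223
Step 3: Y2 = 223; threaded value p + q = 224; w = -5; remainder = value at the root: -9*(-5)^2 + 2*(-5)^1 + 3 = (-225) + (-10) + (3) = -232; answer -232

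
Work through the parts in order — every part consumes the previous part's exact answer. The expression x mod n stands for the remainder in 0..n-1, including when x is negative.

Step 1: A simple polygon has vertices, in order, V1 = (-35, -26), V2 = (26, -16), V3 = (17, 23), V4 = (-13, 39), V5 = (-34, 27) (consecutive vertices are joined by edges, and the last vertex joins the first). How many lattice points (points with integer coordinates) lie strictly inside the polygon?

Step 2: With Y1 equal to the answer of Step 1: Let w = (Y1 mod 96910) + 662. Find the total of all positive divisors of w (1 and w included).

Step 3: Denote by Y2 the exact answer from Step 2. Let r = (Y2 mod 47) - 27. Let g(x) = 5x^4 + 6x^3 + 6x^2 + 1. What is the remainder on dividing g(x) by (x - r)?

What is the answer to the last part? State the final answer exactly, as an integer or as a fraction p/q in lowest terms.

491833

Step 1: cross terms: (-35*-16 - 26*-26)=1236, (26*23 - 17*-16)=870, (17*39 - -13*23)=962, (-13*27 - -34*39)=975, (-34*-26 - -35*27)=1829; twice the area = |5872| = 5872; area = 2936; boundary points = 1 + 3 + 2 + 3 + 1 = 10; strictly interior points = area - boundary/2 + 1 = 2932; answer 2932
Step 2: Y1 = 2932; w = 3594; 3594 = 2 * 3 * 599; sigma = (1 + 2) * (1 + 3) * (1 + 599) = 3 * 4 * 600 = 7200; answer 7200
Step 3: Y2 = 7200; r = -18; remainder = value at the root: 5*(-18)^4 + 6*(-18)^3 + 6*(-18)^2 + 1 = (524880) + (-34992) + (1944) + (1) = 491833; answer 491833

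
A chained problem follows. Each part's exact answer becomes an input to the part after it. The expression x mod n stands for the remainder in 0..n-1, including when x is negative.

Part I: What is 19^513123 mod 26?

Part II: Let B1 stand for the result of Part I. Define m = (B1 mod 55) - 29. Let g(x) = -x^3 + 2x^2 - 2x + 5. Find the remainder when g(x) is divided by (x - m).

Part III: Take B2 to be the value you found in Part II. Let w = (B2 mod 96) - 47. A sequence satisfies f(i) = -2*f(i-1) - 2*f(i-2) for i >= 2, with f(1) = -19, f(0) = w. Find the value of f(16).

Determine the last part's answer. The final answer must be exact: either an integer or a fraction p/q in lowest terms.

9728

Part I: squarings mod 26: 19^1=19, 19^2=23, 19^4=9, 19^8=3, 19^16=9, 19^32=3, 19^64=9, 19^128=3, 19^256=9, 19^512=3, 19^1024=9, 19^2048=3, 19^4096=9, 19^8192=3, 19^16384=9, 19^32768=3, 19^65536=9, 19^131072=3, 19^262144=9; 19^513123 = 19^1 * 19^2 * 19^32 * 19^64 * 19^1024 * 19^4096 * 19^16384 * 19^32768 * 19^65536 * 19^131072 * 19^262144 = 21 (mod 26); answer 21
Part II: B1 = 21; m = -8; remainder = value at the root: -1*(-8)^3 + 2*(-8)^2 - 2*(-8)^1 + 5 = (512) + (128) + (16) + (5) = 661; answer 661
Part III: B2 = 661; w = 38; f(2) = -2*(-19) - 2*(38) = -38; iterating: f(2)=-38, f(3)=114, f(4)=-152, f(5)=76, f(6)=152, f(7)=-456, f(8)=608, f(9)=-304, f(10)=-608, f(11)=1824, f(12)=-2432, f(13)=1216, f(14)=2432, f(15)=-7296, f(16)=9728; answer 9728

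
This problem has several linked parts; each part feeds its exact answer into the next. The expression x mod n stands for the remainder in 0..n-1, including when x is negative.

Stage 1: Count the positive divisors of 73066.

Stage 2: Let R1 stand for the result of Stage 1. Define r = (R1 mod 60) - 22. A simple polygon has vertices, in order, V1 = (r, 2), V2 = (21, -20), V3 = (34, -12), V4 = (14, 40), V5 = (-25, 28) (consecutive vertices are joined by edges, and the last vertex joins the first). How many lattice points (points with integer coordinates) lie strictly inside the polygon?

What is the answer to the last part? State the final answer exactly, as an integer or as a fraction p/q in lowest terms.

Stage 1: 73066 = 2 * 7 * 17 * 307; number of divisors = (1+1) * (1+1) * (1+1) * (1+1) = 16; answer 16
Stage 2: R1 = 16; r = -6; cross terms: (-6*-20 - 21*2)=78, (21*-12 - 34*-20)=428, (34*40 - 14*-12)=1528, (14*28 - -25*40)=1392, (-25*2 - -6*28)=118; twice the area = |3544| = 3544; area = 1772; boundary points = 1 + 1 + 4 + 3 + 1 = 10; strictly interior points = area - boundary/2 + 1 = 1768; answer 1768

1768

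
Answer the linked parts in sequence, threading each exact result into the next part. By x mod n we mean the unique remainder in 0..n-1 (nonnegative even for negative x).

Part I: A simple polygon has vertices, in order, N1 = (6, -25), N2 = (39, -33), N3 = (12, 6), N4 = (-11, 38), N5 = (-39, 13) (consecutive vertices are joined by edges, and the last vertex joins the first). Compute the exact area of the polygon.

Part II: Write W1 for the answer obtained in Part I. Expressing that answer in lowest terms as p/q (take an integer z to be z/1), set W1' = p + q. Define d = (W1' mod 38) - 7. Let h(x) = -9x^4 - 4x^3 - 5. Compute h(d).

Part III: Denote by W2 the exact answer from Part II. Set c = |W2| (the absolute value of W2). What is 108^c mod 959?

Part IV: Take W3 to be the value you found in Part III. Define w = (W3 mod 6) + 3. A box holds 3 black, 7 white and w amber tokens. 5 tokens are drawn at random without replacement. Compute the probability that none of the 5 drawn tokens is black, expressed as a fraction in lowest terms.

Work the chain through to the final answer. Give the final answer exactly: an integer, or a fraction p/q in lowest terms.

11/34

Part I: cross terms: (6*-33 - 39*-25)=777, (39*6 - 12*-33)=630, (12*38 - -11*6)=522, (-11*13 - -39*38)=1339, (-39*-25 - 6*13)=897; twice the area = |4165| = 4165; area = 4165/2; answer 4165/2
Part II: W1 = 4165/2; threaded value p + q = 4167; d = 18; -9*(18)^4 - 4*(18)^3 - 5 = (-944784) + (-23328) + (-5) = -968117; answer -968117
Part III: W2 = -968117; c = 968117; squarings mod 959: 108^1=108, 108^2=156, 108^4=361, 108^8=856, 108^16=60, 108^32=723, 108^64=74, 108^128=681, 108^256=564, 108^512=667, 108^1024=872, 108^2048=856, 108^4096=60, 108^8192=723, 108^16384=74, 108^32768=681, 108^65536=564, 108^131072=667, 108^262144=872, 108^524288=856; 108^968117 = 108^1 * 108^4 * 108^16 * 108^32 * 108^128 * 108^256 * 108^1024 * 108^16384 * 108^32768 * 108^131072 * 108^262144 * 108^524288 = 166 (mod 959); answer 166
Part IV: W3 = 166; w = 7; total draws C(17,5) = 6188; favorable C(14,5) = 2002; P = 11/34; answer 11/34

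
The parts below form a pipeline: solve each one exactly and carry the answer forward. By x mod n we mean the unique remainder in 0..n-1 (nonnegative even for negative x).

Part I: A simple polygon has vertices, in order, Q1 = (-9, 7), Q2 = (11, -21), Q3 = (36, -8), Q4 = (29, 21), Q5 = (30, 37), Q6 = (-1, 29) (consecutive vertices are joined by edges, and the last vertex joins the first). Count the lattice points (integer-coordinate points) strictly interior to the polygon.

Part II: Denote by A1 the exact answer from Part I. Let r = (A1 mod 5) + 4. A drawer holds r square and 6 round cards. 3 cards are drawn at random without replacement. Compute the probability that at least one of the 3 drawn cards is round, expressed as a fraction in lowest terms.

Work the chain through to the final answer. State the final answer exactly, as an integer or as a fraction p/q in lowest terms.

Part I: cross terms: (-9*-21 - 11*7)=112, (11*-8 - 36*-21)=668, (36*21 - 29*-8)=988, (29*37 - 30*21)=443, (30*29 - -1*37)=907, (-1*7 - -9*29)=254; twice the area = |3372| = 3372; area = 1686; boundary points = 4 + 1 + 1 + 1 + 1 + 2 = 10; strictly interior points = area - boundary/2 + 1 = 1682; answer 1682
Part II: A1 = 1682; r = 6; total draws C(12,3) = 220; complement C(6,3) = 20; favorable 220 - 20 = 200; P = 10/11; answer 10/11

10/11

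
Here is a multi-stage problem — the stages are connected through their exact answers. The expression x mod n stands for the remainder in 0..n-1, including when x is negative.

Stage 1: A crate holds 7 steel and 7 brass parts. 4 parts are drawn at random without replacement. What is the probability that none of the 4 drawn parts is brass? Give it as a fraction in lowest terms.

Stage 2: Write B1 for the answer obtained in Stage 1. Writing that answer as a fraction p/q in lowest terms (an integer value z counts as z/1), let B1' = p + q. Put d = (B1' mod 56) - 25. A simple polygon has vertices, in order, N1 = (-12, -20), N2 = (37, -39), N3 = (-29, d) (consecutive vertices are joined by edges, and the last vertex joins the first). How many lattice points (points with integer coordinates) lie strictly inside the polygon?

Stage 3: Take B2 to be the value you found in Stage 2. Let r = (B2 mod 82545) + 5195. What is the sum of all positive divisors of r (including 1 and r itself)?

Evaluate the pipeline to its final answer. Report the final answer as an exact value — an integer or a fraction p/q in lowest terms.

Stage 1: total draws C(14,4) = 1001; favorable C(7,4) = 35; P = 5/143; answer 5/143
Stage 2: B1 = 5/143; threaded value p + q = 148; d = 11; cross terms: (-12*-39 - 37*-20)=1208, (37*11 - -29*-39)=-724, (-29*-20 - -12*11)=712; twice the area = |1196| = 1196; area = 598; boundary points = 1 + 2 + 1 = 4; strictly interior points = area - boundary/2 + 1 = 597; answer 597
Stage 3: B2 = 597; r = 5792; 5792 = 2^5 * 181; sigma = (1 + 2 + 4 + 8 + 16 + 32) * (1 + 181) = 63 * 182 = 11466; answer 11466

11466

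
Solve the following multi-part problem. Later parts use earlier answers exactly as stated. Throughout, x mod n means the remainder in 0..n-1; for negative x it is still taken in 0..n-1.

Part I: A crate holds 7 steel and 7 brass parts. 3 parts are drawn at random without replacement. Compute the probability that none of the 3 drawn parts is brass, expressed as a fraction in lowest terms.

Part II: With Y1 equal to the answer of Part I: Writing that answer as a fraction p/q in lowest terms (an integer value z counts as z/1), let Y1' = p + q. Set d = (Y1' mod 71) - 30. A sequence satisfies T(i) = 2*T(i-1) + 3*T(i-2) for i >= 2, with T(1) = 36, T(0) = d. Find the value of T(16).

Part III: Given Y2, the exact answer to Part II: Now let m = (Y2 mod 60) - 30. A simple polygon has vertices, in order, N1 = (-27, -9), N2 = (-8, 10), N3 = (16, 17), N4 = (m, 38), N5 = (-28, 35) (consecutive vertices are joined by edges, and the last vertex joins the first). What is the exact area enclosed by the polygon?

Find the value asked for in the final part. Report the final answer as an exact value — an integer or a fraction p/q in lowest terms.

2177/2

Part I: total draws C(14,3) = 364; favorable C(7,3) = 35; P = 5/52; answer 5/52
Part II: Y1 = 5/52; threaded value p + q = 57; d = 27; T(2) = 2*(36) + 3*(27) = 153; iterating: T(2)=153, T(3)=414, T(4)=1287, T(5)=3816, T(6)=11493, T(7)=34434, T(8)=103347, T(9)=309996, T(10)=930033, T(11)=2790054, T(12)=8370207, T(13)=25110576, T(14)=75331773, T(15)=225995274, T(16)=677985867; answer 677985867
Part III: Y2 = 677985867; m = -3; cross terms: (-27*10 - -8*-9)=-342, (-8*17 - 16*10)=-296, (16*38 - -3*17)=659, (-3*35 - -28*38)=959, (-28*-9 - -27*35)=1197; twice the area = |2177| = 2177; area = 2177/2; answer 2177/2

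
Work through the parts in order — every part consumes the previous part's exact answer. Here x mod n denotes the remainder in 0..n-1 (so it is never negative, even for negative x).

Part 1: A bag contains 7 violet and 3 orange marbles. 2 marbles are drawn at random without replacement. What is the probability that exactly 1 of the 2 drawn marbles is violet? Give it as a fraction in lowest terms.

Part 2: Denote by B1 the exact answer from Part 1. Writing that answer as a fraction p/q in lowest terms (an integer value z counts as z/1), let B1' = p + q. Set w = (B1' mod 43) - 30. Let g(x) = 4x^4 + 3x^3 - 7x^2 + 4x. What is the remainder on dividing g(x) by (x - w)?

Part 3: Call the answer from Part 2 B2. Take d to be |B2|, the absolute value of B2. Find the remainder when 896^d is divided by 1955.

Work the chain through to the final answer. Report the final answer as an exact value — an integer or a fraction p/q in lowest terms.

1

Part 1: total draws C(10,2) = 45; favorable C(7,1)*C(3,1) = 21; P = 7/15; answer 7/15
Part 2: B1 = 7/15; threaded value p + q = 22; w = -8; remainder = value at the root: 4*(-8)^4 + 3*(-8)^3 - 7*(-8)^2 + 4*(-8)^1 = (16384) + (-1536) + (-448) + (-32) = 14368; answer 14368
Part 3: B2 = 14368; d = 14368; squarings mod 1955: 896^1=896, 896^2=1266, 896^4=1611, 896^8=1036, 896^16=1, 896^32=1, 896^64=1, 896^128=1, 896^256=1, 896^512=1, 896^1024=1, 896^2048=1, 896^4096=1, 896^8192=1; 896^14368 = 896^32 * 896^2048 * 896^4096 * 896^8192 = 1 (mod 1955); answer 1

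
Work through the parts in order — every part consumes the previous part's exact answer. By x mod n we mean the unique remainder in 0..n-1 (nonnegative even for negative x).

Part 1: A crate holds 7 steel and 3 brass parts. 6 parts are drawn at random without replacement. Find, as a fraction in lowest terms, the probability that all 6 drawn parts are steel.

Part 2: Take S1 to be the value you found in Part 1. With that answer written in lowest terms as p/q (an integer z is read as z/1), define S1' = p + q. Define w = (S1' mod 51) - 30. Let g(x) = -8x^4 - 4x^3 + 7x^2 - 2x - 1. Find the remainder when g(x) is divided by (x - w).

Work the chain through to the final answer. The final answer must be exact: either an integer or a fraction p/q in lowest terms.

Part 1: total draws C(10,6) = 210; favorable C(7,6) = 7; P = 1/30; answer 1/30
Part 2: S1 = 1/30; threaded value p + q = 31; w = 1; remainder = value at the root: -8*(1)^4 - 4*(1)^3 + 7*(1)^2 - 2*(1)^1 - 1 = (-8) + (-4) + (7) + (-2) + (-1) = -8; answer -8

-8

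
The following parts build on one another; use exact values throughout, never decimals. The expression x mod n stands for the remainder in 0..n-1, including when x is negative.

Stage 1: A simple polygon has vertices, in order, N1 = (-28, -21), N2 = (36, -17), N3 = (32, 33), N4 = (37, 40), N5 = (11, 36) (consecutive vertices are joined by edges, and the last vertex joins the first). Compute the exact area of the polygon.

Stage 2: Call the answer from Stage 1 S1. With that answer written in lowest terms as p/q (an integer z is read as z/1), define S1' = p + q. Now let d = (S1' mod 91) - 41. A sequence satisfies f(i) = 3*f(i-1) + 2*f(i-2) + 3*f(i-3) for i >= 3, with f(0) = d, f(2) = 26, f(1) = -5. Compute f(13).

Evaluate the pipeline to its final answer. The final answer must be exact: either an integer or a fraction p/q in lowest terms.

76676737

Stage 1: cross terms: (-28*-17 - 36*-21)=1232, (36*33 - 32*-17)=1732, (32*40 - 37*33)=59, (37*36 - 11*40)=892, (11*-21 - -28*36)=777; twice the area = |4692| = 4692; area = 2346; answer 2346
Stage 2: S1 = 2346; threaded value p + q = 2347; d = 31; f(3) = 3*(26) + 2*(-5) + 3*(31) = 161; iterating: f(3)=161, f(4)=520, f(5)=1960, f(6)=7403, f(7)=27689, f(8)=103753, f(9)=388846, f(10)=1457111, f(11)=5460284, f(12)=20461612, f(13)=76676737; answer 76676737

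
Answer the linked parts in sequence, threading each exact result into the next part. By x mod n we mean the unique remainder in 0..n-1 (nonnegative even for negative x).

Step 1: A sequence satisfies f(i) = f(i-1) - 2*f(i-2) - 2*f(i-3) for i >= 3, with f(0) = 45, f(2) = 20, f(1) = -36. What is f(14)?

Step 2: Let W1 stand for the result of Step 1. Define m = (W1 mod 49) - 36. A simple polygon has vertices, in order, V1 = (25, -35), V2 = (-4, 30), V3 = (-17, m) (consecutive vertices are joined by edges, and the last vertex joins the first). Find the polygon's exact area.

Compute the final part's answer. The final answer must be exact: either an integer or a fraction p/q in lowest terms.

814

Step 1: f(3) = 1*(20) - 2*(-36) - 2*(45) = 2; iterating: f(3)=2, f(4)=34, f(5)=-10, f(6)=-82, f(7)=-130, f(8)=54, f(9)=478, f(10)=630, f(11)=-434, f(12)=-2650, f(13)=-3042, f(14)=3126; answer 3126
Step 2: W1 = 3126; m = 3; cross terms: (25*30 - -4*-35)=610, (-4*3 - -17*30)=498, (-17*-35 - 25*3)=520; twice the area = |1628| = 1628; area = 814; answer 814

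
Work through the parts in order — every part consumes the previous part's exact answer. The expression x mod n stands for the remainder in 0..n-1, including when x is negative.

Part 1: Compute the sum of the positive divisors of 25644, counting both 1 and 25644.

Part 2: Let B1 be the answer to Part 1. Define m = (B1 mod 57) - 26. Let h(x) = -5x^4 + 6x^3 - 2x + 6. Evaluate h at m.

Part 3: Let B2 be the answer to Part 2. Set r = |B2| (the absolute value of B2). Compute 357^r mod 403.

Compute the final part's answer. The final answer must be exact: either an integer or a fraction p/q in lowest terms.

376

Part 1: 25644 = 2^2 * 3 * 2137; sigma = (1 + 2 + 4) * (1 + 3) * (1 + 2137) = 7 * 4 * 2138 = 59864; answer 59864
Part 2: B1 = 59864; m = -12; -5*(-12)^4 + 6*(-12)^3 - 2*(-12)^1 + 6 = (-103680) + (-10368) + (24) + (6) = -114018; answer -114018
Part 3: B2 = -114018; r = 114018; squarings mod 403: 357^1=357, 357^2=101, 357^4=126, 357^8=159, 357^16=295, 357^32=380, 357^64=126, 357^128=159, 357^256=295, 357^512=380, 357^1024=126, 357^2048=159, 357^4096=295, 357^8192=380, 357^16384=126, 357^32768=159, 357^65536=295; 357^114018 = 357^2 * 357^32 * 357^64 * 357^256 * 357^1024 * 357^2048 * 357^4096 * 357^8192 * 357^32768 * 357^65536 = 376 (mod 403); answer 376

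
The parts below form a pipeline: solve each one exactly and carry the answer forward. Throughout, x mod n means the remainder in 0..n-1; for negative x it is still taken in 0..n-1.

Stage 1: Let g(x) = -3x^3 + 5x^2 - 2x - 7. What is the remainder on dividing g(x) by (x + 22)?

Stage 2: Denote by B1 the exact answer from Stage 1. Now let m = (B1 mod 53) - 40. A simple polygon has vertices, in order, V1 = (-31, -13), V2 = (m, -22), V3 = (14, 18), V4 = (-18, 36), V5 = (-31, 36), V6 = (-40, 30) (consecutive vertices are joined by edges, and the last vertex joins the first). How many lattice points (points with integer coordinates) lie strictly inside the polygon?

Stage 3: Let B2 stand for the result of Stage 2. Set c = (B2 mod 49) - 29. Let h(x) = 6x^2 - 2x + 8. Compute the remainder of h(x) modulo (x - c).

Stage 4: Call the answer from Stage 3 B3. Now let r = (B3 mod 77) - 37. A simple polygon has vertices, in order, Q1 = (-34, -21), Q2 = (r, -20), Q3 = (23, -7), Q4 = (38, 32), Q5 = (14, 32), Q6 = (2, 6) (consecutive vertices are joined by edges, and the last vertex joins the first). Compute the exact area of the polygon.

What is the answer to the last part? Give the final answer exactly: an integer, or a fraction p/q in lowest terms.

Stage 1: remainder = value at the root: -3*(-22)^3 + 5*(-22)^2 - 2*(-22)^1 - 7 = (31944) + (2420) + (44) + (-7) = 34401; answer 34401
Stage 2: B1 = 34401; m = -36; cross terms: (-31*-22 - -36*-13)=214, (-36*18 - 14*-22)=-340, (14*36 - -18*18)=828, (-18*36 - -31*36)=468, (-31*30 - -40*36)=510, (-40*-13 - -31*30)=1450; twice the area = |3130| = 3130; area = 1565; boundary points = 1 + 10 + 2 + 13 + 3 + 1 = 30; strictly interior points = area - boundary/2 + 1 = 1551; answer 1551
Stage 3: B2 = 1551; c = 3; remainder = value at the root: 6*(3)^2 - 2*(3)^1 + 8 = (54) + (-6) + (8) = 56; answer 56
Stage 4: B3 = 56; r = 19; cross terms: (-34*-20 - 19*-21)=1079, (19*-7 - 23*-20)=327, (23*32 - 38*-7)=1002, (38*32 - 14*32)=768, (14*6 - 2*32)=20, (2*-21 - -34*6)=162; twice the area = |3358| = 3358; area = 1679; answer 1679

1679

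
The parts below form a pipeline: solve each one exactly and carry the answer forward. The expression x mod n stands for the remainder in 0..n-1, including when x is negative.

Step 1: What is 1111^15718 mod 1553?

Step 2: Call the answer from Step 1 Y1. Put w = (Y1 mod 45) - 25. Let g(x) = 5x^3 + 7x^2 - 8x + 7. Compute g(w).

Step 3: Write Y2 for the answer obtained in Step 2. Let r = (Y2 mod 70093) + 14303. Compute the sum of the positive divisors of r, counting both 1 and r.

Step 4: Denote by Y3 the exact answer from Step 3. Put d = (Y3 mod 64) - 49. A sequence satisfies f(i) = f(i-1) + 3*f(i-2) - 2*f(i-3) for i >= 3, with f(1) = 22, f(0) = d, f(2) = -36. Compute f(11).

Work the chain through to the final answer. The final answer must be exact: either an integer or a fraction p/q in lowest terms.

-2992

Step 1: squarings mod 1553: 1111^1=1111, 1111^2=1239, 1111^4=757, 1111^8=1545, 1111^16=64, 1111^32=990, 1111^64=157, 1111^128=1354, 1111^256=776, 1111^512=1165, 1111^1024=1456, 1111^2048=91, 1111^4096=516, 1111^8192=693; 1111^15718 = 1111^2 * 1111^4 * 1111^32 * 1111^64 * 1111^256 * 1111^1024 * 1111^2048 * 1111^4096 * 1111^8192 = 757 (mod 1553); answer 757
Step 2: Y1 = 757; w = 12; 5*(12)^3 + 7*(12)^2 - 8*(12)^1 + 7 = (8640) + (1008) + (-96) + (7) = 9559; answer 9559
Step 3: Y2 = 9559; r = 23862; 23862 = 2 * 3 * 41 * 97; sigma = (1 + 2) * (1 + 3) * (1 + 41) * (1 + 97) = 3 * 4 * 42 * 98 = 49392; answer 49392
Step 4: Y3 = 49392; d = -1; f(3) = 1*(-36) + 3*(22) - 2*(-1) = 32; iterating: f(3)=32, f(4)=-120, f(5)=48, f(6)=-376, f(7)=8, f(8)=-1216, f(9)=-440, f(10)=-4104, f(11)=-2992; answer -2992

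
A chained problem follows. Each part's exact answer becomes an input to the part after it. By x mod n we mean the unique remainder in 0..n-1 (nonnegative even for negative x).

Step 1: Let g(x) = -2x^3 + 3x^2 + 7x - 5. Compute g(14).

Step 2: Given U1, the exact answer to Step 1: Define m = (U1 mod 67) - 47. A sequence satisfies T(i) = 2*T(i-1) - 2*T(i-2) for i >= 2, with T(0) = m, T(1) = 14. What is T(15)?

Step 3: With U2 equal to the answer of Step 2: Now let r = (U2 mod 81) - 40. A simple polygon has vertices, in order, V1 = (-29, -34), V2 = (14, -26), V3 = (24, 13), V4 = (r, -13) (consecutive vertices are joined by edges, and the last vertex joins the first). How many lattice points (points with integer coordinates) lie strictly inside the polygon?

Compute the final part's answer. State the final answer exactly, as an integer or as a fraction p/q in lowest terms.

Step 1: -2*(14)^3 + 3*(14)^2 + 7*(14)^1 - 5 = (-5488) + (588) + (98) + (-5) = -4807; answer -4807
Step 2: U1 = -4807; m = -30; T(2) = 2*(14) - 2*(-30) = 88; iterating: T(2)=88, T(3)=148, T(4)=120, T(5)=-56, T(6)=-352, T(7)=-592, T(8)=-480, T(9)=224, T(10)=1408, T(11)=2368, T(12)=1920, T(13)=-896, T(14)=-5632, T(15)=-9472; answer -9472
Step 3: U2 = -9472; r = -35; cross terms: (-29*-26 - 14*-34)=1230, (14*13 - 24*-26)=806, (24*-13 - -35*13)=143, (-35*-34 - -29*-13)=813; twice the area = |2992| = 2992; area = 1496; boundary points = 1 + 1 + 1 + 3 = 6; strictly interior points = area - boundary/2 + 1 = 1494; answer 1494

1494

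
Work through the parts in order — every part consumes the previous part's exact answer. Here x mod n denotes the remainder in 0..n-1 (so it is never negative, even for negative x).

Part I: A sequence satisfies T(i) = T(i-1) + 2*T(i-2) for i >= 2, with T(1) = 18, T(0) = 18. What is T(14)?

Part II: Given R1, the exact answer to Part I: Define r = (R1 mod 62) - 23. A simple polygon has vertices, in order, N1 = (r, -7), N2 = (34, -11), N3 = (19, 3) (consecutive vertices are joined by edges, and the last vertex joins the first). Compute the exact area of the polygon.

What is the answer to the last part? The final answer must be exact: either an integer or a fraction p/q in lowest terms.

285

Part I: T(2) = 1*(18) + 2*(18) = 54; iterating: T(2)=54, T(3)=90, T(4)=198, T(5)=378, T(6)=774, T(7)=1530, T(8)=3078, T(9)=6138, T(10)=12294, T(11)=24570, T(12)=49158, T(13)=98298, T(14)=196614; answer 196614
Part II: R1 = 196614; r = -11; cross terms: (-11*-11 - 34*-7)=359, (34*3 - 19*-11)=311, (19*-7 - -11*3)=-100; twice the area = |570| = 570; area = 285; answer 285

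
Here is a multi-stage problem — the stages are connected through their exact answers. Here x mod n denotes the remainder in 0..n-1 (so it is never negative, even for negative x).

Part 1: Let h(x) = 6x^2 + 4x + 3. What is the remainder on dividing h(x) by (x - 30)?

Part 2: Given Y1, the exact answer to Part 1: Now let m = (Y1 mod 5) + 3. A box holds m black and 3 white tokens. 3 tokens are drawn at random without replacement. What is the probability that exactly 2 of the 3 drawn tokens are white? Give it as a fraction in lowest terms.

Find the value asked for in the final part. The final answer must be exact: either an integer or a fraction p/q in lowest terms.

3/14

Part 1: remainder = value at the root: 6*(30)^2 + 4*(30)^1 + 3 = (5400) + (120) + (3) = 5523; answer 5523
Part 2: Y1 = 5523; m = 6; total draws C(9,3) = 84; favorable C(3,2)*C(6,1) = 18; P = 3/14; answer 3/14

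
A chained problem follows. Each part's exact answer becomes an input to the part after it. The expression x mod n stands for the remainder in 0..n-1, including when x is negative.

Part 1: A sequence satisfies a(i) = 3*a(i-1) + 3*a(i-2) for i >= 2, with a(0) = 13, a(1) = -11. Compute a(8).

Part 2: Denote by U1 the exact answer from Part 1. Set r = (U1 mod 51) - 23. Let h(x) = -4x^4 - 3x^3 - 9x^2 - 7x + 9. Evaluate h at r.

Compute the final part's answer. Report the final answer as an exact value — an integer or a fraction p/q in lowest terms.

Part 1: a(2) = 3*(-11) + 3*(13) = 6; iterating: a(2)=6, a(3)=-15, a(4)=-27, a(5)=-126, a(6)=-459, a(7)=-1755, a(8)=-6642; answer -6642
Part 2: U1 = -6642; r = 16; -4*(16)^4 - 3*(16)^3 - 9*(16)^2 - 7*(16)^1 + 9 = (-262144) + (-12288) + (-2304) + (-112) + (9) = -276839; answer -276839

-276839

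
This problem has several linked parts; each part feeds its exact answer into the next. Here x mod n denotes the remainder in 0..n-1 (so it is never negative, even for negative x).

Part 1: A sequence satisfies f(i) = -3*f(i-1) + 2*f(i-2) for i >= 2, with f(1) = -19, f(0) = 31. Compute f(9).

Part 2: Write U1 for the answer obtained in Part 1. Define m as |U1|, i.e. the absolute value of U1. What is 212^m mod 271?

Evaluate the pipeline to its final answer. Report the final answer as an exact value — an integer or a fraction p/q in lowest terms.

144

Part 1: f(2) = -3*(-19) + 2*(31) = 119; iterating: f(2)=119, f(3)=-395, f(4)=1423, f(5)=-5059, f(6)=18023, f(7)=-64187, f(8)=228607, f(9)=-814195; answer -814195
Part 2: U1 = -814195; m = 814195; squarings mod 271: 212^1=212, 212^2=229, 212^4=138, 212^8=74, 212^16=56, 212^32=155, 212^64=177, 212^128=164, 212^256=67, 212^512=153, 212^1024=103, 212^2048=40, 212^4096=245, 212^8192=134, 212^16384=70, 212^32768=22, 212^65536=213, 212^131072=112, 212^262144=78, 212^524288=122; 212^814195 = 212^1 * 212^2 * 212^16 * 212^32 * 212^64 * 212^1024 * 212^2048 * 212^8192 * 212^16384 * 212^262144 * 212^524288 = 144 (mod 271); answer 144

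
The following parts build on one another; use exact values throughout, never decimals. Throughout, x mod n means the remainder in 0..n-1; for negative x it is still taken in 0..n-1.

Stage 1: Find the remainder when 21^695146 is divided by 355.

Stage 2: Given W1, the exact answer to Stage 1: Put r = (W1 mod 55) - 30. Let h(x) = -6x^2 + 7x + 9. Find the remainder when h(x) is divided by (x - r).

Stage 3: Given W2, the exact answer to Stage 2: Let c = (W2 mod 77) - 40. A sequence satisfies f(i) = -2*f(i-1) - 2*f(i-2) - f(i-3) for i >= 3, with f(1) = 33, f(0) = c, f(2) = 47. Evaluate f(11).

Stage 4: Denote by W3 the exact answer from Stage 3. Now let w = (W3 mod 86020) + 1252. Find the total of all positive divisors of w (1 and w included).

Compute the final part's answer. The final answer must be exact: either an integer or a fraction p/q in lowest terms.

87134

Stage 1: squarings mod 355: 21^1=21, 21^2=86, 21^4=296, 21^8=286, 21^16=146, 21^32=16, 21^64=256, 21^128=216, 21^256=151, 21^512=81, 21^1024=171, 21^2048=131, 21^4096=121, 21^8192=86, 21^16384=296, 21^32768=286, 21^65536=146, 21^131072=16, 21^262144=256, 21^524288=216; 21^695146 = 21^2 * 21^8 * 21^32 * 21^64 * 21^256 * 21^512 * 21^2048 * 21^4096 * 21^32768 * 21^131072 * 21^524288 = 151 (mod 355); answer 151
Stage 2: W1 = 151; r = 11; remainder = value at the root: -6*(11)^2 + 7*(11)^1 + 9 = (-726) + (77) + (9) = -640; answer -640
Stage 3: W2 = -640; c = 13; f(3) = -2*(47) - 2*(33) - 1*(13) = -173; iterating: f(3)=-173, f(4)=219, f(5)=-139, f(6)=13, f(7)=33, f(8)=47, f(9)=-173, f(10)=219, f(11)=-139; answer -139
Stage 4: W3 = -139; w = 87133; 87133 is prime, so its only divisors are 1 and 87133; sigma = 1 + 87133 = 87134; answer 87134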